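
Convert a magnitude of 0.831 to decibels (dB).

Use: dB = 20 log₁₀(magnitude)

dB = 20 log₁₀(0.831) = -1.6 dB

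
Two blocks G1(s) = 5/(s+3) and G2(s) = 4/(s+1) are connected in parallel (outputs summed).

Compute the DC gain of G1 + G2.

Parallel: G_eq = G1 + G2. DC gain = G1(0) + G2(0) = 5/3 + 4/1 = 1.6667 + 4 = 5.6667.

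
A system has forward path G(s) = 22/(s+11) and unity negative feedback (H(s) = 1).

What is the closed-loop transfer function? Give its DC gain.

T(s) = G/(1+GH) = [22/(s+11)] / [1 + 22/(s+11)] = 22/(s+11+22) = 22/(s+33). DC gain = 22/33 = 0.6667.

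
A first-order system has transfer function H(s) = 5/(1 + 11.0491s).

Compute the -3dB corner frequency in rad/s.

Corner frequency = 1/τ = 1/11.0491 = 0.091 rad/s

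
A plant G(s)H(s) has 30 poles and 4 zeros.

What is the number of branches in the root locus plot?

Root locus has n branches where n = number of poles = 30.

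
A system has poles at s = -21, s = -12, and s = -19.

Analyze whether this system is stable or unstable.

All poles are in the left half-plane. System is stable.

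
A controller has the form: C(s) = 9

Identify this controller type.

This is a Proportional (P) controller.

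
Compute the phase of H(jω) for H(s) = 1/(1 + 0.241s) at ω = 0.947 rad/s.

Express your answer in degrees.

Phase = -arctan(ωτ) = -arctan(0.947 × 0.241) = -12.9°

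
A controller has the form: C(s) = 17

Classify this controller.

This is a Proportional (P) controller.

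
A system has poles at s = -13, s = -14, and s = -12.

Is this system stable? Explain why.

All poles are in the left half-plane. System is stable.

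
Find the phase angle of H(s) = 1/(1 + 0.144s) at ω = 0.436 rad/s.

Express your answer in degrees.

Phase = -arctan(ωτ) = -arctan(0.436 × 0.144) = -3.6°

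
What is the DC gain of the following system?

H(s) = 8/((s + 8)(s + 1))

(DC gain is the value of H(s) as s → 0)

DC gain = H(0) = 8/(8 × 1) = 8/8 = 1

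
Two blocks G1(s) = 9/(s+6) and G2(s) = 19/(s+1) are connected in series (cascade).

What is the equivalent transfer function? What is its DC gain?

Series: multiply transfer functions. G_eq = 9/(s+6) × 19/(s+1) = 171/((s+6)(s+1)). DC gain = 171/(6×1) = 28.5.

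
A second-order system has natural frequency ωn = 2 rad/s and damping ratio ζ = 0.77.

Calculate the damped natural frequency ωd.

ωd = ωn√(1 - ζ²) = 2√(1 - 0.77²) = 1.28 rad/s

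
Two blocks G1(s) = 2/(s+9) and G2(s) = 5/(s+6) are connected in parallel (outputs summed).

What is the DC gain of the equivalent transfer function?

Parallel: G_eq = G1 + G2. DC gain = G1(0) + G2(0) = 2/9 + 5/6 = 0.2222 + 0.8333 = 1.0556.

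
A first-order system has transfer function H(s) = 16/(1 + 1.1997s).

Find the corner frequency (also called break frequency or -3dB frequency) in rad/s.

Corner frequency = 1/τ = 1/1.1997 = 0.834 rad/s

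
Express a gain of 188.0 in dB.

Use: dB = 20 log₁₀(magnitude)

dB = 20 log₁₀(188.0) = 45.5 dB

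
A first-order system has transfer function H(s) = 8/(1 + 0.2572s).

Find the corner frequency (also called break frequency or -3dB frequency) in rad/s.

Corner frequency = 1/τ = 1/0.2572 = 3.888 rad/s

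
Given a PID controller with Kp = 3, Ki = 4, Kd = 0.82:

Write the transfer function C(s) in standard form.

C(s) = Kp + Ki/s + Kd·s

Substituting values: C(s) = 3 + 4/s + 0.82s = (0.82s² + 3s + 4)/s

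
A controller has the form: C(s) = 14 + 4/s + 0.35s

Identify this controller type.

This is a Proportional-Integral-Derivative (PID) controller.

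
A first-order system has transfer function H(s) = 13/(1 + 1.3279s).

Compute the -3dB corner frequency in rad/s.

Corner frequency = 1/τ = 1/1.3279 = 0.753 rad/s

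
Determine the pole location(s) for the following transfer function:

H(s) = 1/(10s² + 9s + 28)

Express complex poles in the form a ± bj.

Discriminant = 9² - 4×10×28 = 81 - 1120 = -1039 < 0, so the poles are a complex conjugate pair s = (-9 ± j√1039)/(2×10). Real part = -9/(2×10) = -9/20 = -0.45; imaginary part = ±√1039/(2×10) ≈ 1.6117. Poles: s = -0.45 ± 1.6117j.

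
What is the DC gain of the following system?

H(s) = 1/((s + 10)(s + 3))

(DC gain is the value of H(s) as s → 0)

DC gain = H(0) = 1/(10 × 3) = 1/30 = 0.0333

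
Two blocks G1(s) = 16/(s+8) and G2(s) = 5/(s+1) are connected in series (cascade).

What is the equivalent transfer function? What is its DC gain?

Series: multiply transfer functions. G_eq = 16/(s+8) × 5/(s+1) = 80/((s+8)(s+1)). DC gain = 80/(8×1) = 10.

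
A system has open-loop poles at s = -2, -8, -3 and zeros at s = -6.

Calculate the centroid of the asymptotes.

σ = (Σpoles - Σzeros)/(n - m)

σ = (Σpoles - Σzeros)/(n - m) = (-13 - (-6))/(3 - 1) = -7/2 = -3.5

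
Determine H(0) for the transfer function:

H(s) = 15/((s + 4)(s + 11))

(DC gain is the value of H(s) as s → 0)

DC gain = H(0) = 15/(4 × 11) = 15/44 = 0.3409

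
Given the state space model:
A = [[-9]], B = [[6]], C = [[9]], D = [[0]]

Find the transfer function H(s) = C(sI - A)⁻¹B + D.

(sI - A)⁻¹ = 1/(s + 9). H(s) = 9 × 6/(s + 9) + 0 = 54/(s + 9).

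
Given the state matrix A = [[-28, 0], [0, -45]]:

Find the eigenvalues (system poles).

For diagonal matrix, eigenvalues are diagonal entries: λ₁ = -28, λ₂ = -45.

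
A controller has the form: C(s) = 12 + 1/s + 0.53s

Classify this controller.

This is a Proportional-Integral-Derivative (PID) controller.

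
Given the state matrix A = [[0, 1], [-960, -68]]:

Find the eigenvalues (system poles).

det(A - λI) = λ² - (-68)λ + 960 = (λ - (-48))(λ - (-20)). Eigenvalues: -48, -20.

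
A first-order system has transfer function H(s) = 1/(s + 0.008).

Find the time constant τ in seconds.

For H(s) = 1/(s + 1/τ), the pole is at -1/τ = -0.008, so τ = 1/0.008 = 125 s.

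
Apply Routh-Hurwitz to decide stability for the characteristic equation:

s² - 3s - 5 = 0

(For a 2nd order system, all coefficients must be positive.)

Coefficients: 1, -3, -5. b=-3, c=-5 not positive, so system is unstable.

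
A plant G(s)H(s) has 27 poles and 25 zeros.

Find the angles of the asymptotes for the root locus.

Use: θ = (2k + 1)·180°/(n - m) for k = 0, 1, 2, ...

n - m = 27 - 25 = 2. Angles: θk = (2k + 1)·180°/2 = 90°, 270°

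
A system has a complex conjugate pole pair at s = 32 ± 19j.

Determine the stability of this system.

Real part of poles is 32 (> 0, right half-plane). Unstable.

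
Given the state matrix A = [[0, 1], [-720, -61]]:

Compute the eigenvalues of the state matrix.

det(A - λI) = λ² - (-61)λ + 720 = (λ - (-45))(λ - (-16)). Eigenvalues: -45, -16.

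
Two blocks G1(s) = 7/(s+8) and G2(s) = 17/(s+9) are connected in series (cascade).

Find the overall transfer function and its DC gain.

Series: multiply transfer functions. G_eq = 7/(s+8) × 17/(s+9) = 119/((s+8)(s+9)). DC gain = 119/(8×9) = 1.6528.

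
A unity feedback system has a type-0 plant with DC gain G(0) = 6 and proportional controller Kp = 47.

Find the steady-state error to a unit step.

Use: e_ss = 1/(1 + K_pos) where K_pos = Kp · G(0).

K_pos = Kp · G(0) = 47 × 6 = 282. e_ss = 1/(1 + 282) = 0.0035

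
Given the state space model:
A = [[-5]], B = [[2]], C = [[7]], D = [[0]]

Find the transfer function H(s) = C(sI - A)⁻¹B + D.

(sI - A)⁻¹ = 1/(s + 5). H(s) = 7 × 2/(s + 5) + 0 = 14/(s + 5).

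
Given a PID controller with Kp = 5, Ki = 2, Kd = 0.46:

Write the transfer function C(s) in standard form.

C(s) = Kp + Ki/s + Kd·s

Substituting values: C(s) = 5 + 2/s + 0.46s = (0.46s² + 5s + 2)/s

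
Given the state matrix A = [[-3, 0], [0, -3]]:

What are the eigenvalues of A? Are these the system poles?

For diagonal matrix, eigenvalues are diagonal entries: λ₁ = -3, λ₂ = -3. Eigenvalues of A = system poles.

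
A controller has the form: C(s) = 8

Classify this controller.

This is a Proportional (P) controller.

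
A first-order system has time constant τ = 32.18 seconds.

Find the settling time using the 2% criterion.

For first-order system, 2% settling time ≈ 4τ = 4 × 32.18 = 128.72 s.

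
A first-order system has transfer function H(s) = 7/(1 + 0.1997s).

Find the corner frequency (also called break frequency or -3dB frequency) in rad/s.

Corner frequency = 1/τ = 1/0.1997 = 5.008 rad/s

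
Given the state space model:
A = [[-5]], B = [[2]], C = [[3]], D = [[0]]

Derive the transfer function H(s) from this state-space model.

(sI - A)⁻¹ = 1/(s + 5). H(s) = 3 × 2/(s + 5) + 0 = 6/(s + 5).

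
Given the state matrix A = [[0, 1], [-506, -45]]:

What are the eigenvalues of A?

det(A - λI) = λ² - (-45)λ + 506 = (λ - (-23))(λ - (-22)). Eigenvalues: -23, -22.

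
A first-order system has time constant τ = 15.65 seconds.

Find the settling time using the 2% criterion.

For first-order system, 2% settling time ≈ 4τ = 4 × 15.65 = 62.6 s.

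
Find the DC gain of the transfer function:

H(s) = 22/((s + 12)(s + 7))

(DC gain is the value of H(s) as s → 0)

DC gain = H(0) = 22/(12 × 7) = 22/84 = 0.2619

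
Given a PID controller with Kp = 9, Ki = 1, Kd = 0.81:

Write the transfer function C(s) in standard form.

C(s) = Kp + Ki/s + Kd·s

Substituting values: C(s) = 9 + 1/s + 0.81s = (0.81s² + 9s + 1)/s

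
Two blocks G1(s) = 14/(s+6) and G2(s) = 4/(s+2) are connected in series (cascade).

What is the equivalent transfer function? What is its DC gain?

Series: multiply transfer functions. G_eq = 14/(s+6) × 4/(s+2) = 56/((s+6)(s+2)). DC gain = 56/(6×2) = 4.6667.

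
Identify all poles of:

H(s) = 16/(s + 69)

Pole is where denominator = 0: s + 69 = 0, so s = -69.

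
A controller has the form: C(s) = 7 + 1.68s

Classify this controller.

This is a Proportional-Derivative (PD) controller.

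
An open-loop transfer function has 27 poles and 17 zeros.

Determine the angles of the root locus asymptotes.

n - m = 27 - 17 = 10. Angles: θk = (2k + 1)·180°/10 = 18°, 54°, 90°, 126°, 162°, 198°, 234°, 270°, 306°, 342°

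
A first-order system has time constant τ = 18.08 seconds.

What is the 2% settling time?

For first-order system, 2% settling time ≈ 4τ = 4 × 18.08 = 72.32 s.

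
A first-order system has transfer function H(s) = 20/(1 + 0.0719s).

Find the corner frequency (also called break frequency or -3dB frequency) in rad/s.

Corner frequency = 1/τ = 1/0.0719 = 13.908 rad/s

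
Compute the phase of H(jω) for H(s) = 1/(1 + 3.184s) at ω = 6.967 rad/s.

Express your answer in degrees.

Phase = -arctan(ωτ) = -arctan(6.967 × 3.184) = -87.4°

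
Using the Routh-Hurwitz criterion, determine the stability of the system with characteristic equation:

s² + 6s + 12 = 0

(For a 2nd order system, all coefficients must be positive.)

Coefficients: 1, 6, 12. All positive, so system is stable.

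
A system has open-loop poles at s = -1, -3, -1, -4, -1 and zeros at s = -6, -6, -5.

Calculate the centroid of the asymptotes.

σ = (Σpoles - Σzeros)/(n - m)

σ = (Σpoles - Σzeros)/(n - m) = (-10 - (-17))/(5 - 3) = 7/2 = 3.5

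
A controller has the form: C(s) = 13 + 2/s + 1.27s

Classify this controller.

This is a Proportional-Integral-Derivative (PID) controller.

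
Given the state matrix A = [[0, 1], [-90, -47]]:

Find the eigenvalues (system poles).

det(A - λI) = λ² - (-47)λ + 90 = (λ - (-2))(λ - (-45)). Eigenvalues: -2, -45.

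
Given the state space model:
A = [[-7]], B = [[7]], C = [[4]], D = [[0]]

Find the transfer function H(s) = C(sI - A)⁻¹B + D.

(sI - A)⁻¹ = 1/(s + 7). H(s) = 4 × 7/(s + 7) + 0 = 28/(s + 7).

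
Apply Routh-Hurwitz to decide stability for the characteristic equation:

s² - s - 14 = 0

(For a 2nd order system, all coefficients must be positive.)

Coefficients: 1, -1, -14. b=-1, c=-14 not positive, so system is unstable.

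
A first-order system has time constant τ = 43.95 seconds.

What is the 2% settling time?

For first-order system, 2% settling time ≈ 4τ = 4 × 43.95 = 175.8 s.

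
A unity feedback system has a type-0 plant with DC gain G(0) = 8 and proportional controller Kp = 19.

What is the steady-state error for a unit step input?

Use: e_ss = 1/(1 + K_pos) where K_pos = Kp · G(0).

K_pos = Kp · G(0) = 19 × 8 = 152. e_ss = 1/(1 + 152) = 0.0065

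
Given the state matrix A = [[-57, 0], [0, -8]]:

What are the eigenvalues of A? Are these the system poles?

For diagonal matrix, eigenvalues are diagonal entries: λ₁ = -57, λ₂ = -8. Eigenvalues of A = system poles.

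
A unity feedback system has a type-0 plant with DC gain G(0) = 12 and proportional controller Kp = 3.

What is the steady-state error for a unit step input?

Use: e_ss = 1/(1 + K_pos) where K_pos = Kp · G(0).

K_pos = Kp · G(0) = 3 × 12 = 36. e_ss = 1/(1 + 36) = 0.0270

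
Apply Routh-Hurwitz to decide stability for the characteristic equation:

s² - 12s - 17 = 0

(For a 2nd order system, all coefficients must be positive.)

Coefficients: 1, -12, -17. b=-12, c=-17 not positive, so system is unstable.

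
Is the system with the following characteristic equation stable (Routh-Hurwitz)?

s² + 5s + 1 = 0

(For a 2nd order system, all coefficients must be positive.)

Coefficients: 1, 5, 1. All positive, so system is stable.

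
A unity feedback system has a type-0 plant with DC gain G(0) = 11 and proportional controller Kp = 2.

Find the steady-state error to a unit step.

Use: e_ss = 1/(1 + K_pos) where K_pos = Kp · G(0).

K_pos = Kp · G(0) = 2 × 11 = 22. e_ss = 1/(1 + 22) = 0.0435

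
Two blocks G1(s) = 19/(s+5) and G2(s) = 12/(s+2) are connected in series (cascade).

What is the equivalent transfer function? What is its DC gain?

Series: multiply transfer functions. G_eq = 19/(s+5) × 12/(s+2) = 228/((s+5)(s+2)). DC gain = 228/(5×2) = 22.8.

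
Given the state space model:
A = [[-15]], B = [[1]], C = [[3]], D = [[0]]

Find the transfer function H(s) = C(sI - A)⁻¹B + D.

(sI - A)⁻¹ = 1/(s + 15). H(s) = 3 × 1/(s + 15) + 0 = 3/(s + 15).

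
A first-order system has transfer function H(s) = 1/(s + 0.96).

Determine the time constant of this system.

For H(s) = 1/(s + 1/τ), the pole is at -1/τ = -0.96, so τ = 1/0.96 = 1.0417 s.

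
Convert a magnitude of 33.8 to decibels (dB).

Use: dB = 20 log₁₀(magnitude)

dB = 20 log₁₀(33.8) = 30.6 dB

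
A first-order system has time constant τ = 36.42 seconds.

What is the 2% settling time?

For first-order system, 2% settling time ≈ 4τ = 4 × 36.42 = 145.68 s.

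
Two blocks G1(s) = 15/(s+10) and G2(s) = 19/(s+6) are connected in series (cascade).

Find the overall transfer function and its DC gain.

Series: multiply transfer functions. G_eq = 15/(s+10) × 19/(s+6) = 285/((s+10)(s+6)). DC gain = 285/(10×6) = 4.75.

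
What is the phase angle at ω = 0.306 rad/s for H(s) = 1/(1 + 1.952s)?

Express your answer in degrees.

Phase = -arctan(ωτ) = -arctan(0.306 × 1.952) = -30.9°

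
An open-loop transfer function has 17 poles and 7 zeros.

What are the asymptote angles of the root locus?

n - m = 17 - 7 = 10. Angles: θk = (2k + 1)·180°/10 = 18°, 54°, 90°, 126°, 162°, 198°, 234°, 270°, 306°, 342°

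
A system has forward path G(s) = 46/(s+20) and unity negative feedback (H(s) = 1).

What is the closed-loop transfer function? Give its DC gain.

T(s) = G/(1+GH) = [46/(s+20)] / [1 + 46/(s+20)] = 46/(s+20+46) = 46/(s+66). DC gain = 46/66 = 0.6970.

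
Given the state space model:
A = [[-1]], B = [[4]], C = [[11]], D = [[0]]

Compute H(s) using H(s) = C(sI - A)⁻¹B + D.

(sI - A)⁻¹ = 1/(s + 1). H(s) = 11 × 4/(s + 1) + 0 = 44/(s + 1).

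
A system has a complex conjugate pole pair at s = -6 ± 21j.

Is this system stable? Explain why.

Real part of poles is -6 (< 0, left half-plane). Stable.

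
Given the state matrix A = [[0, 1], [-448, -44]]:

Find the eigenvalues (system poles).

det(A - λI) = λ² - (-44)λ + 448 = (λ - (-16))(λ - (-28)). Eigenvalues: -16, -28.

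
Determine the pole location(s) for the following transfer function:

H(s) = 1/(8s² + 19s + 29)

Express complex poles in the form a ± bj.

Discriminant = 19² - 4×8×29 = 361 - 928 = -567 < 0, so the poles are a complex conjugate pair s = (-19 ± j√567)/(2×8). Real part = -19/(2×8) = -19/16 = -1.1875; imaginary part = ±√567/(2×8) ≈ 1.4882. Poles: s = -1.1875 ± 1.4882j.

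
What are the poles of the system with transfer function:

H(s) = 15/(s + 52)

Pole is where denominator = 0: s + 52 = 0, so s = -52.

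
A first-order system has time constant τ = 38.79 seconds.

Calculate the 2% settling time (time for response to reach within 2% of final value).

For first-order system, 2% settling time ≈ 4τ = 4 × 38.79 = 155.16 s.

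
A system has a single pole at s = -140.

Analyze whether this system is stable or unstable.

Pole at s = -140 is in the left half-plane. Stable.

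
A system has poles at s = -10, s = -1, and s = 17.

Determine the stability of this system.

Pole(s) at s = 17 are not in the left half-plane. System is unstable.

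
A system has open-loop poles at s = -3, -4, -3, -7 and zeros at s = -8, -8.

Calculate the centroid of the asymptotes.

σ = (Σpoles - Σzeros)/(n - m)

σ = (Σpoles - Σzeros)/(n - m) = (-17 - (-16))/(4 - 2) = -1/2 = -0.5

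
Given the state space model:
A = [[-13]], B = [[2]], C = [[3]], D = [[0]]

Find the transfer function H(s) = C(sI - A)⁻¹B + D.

(sI - A)⁻¹ = 1/(s + 13). H(s) = 3 × 2/(s + 13) + 0 = 6/(s + 13).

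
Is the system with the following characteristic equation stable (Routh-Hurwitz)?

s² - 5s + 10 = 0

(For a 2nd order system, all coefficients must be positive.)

Coefficients: 1, -5, 10. b=-5 not positive, so system is unstable.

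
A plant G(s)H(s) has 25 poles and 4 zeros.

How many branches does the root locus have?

Root locus has n branches where n = number of poles = 25.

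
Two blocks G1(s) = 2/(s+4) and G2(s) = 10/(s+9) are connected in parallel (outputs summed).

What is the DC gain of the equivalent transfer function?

Parallel: G_eq = G1 + G2. DC gain = G1(0) + G2(0) = 2/4 + 10/9 = 0.5 + 1.1111 = 1.6111.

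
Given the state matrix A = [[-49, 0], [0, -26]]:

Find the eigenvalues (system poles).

For diagonal matrix, eigenvalues are diagonal entries: λ₁ = -49, λ₂ = -26.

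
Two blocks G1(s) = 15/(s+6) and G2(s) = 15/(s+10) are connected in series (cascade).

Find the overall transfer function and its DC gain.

Series: multiply transfer functions. G_eq = 15/(s+6) × 15/(s+10) = 225/((s+6)(s+10)). DC gain = 225/(6×10) = 3.75.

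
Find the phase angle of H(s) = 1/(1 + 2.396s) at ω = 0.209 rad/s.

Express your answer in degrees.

Phase = -arctan(ωτ) = -arctan(0.209 × 2.396) = -26.6°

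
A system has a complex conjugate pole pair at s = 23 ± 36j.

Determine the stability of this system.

Real part of poles is 23 (> 0, right half-plane). Unstable.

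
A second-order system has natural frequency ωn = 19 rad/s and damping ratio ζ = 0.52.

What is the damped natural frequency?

ωd = ωn√(1 - ζ²) = 19√(1 - 0.52²) = 16.23 rad/s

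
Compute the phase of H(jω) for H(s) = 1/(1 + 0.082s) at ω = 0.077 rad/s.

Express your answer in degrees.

Phase = -arctan(ωτ) = -arctan(0.077 × 0.082) = -0.4°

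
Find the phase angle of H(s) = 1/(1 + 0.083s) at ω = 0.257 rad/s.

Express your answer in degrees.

Phase = -arctan(ωτ) = -arctan(0.257 × 0.083) = -1.2°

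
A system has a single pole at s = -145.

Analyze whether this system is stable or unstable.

Pole at s = -145 is in the left half-plane. Stable.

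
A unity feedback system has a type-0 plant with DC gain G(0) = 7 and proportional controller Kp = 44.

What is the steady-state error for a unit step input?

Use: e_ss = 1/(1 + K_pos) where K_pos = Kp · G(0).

K_pos = Kp · G(0) = 44 × 7 = 308. e_ss = 1/(1 + 308) = 0.0032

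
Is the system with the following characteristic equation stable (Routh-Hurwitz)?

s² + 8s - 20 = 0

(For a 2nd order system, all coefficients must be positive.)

Coefficients: 1, 8, -20. c=-20 not positive, so system is unstable.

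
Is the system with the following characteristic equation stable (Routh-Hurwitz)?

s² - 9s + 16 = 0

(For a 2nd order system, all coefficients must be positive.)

Coefficients: 1, -9, 16. b=-9 not positive, so system is unstable.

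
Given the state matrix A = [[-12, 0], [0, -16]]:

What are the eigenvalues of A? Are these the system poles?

For diagonal matrix, eigenvalues are diagonal entries: λ₁ = -12, λ₂ = -16. Eigenvalues of A = system poles.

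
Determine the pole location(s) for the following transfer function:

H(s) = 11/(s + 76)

Pole is where denominator = 0: s + 76 = 0, so s = -76.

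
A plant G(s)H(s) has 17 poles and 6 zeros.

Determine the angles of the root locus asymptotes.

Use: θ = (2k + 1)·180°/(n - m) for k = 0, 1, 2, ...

n - m = 17 - 6 = 11. Angles: θk = (2k + 1)·180°/11 = 16.36°, 49.09°, 81.82°, 114.55°, 147.27°, 180°, 212.73°, 245.45°, 278.18°, 310.91°, 343.64°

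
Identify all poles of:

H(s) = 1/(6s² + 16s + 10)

Discriminant = 16² - 4×6×10 = 256 - 240 = 16 > 0, so two distinct real poles. Using quadratic formula: s = (-16 ± √16)/(2×6) = (-16 ± √16)/12, with √16 = 4. s₁ = -12/12 = -1, s₂ = -20/12 ≈ -1.6667. Poles: s₁ = -1, s₂ = -1.6667.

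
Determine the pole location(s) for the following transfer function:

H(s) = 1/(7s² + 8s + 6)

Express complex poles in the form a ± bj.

Discriminant = 8² - 4×7×6 = 64 - 168 = -104 < 0, so the poles are a complex conjugate pair s = (-8 ± j√104)/(2×7). Real part = -8/(2×7) = -8/14 ≈ -0.5714; imaginary part = ±√104/(2×7) ≈ 0.7284. Poles: s = -0.5714 ± 0.7284j.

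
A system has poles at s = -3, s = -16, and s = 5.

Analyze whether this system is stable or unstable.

Pole(s) at s = 5 are not in the left half-plane. System is unstable.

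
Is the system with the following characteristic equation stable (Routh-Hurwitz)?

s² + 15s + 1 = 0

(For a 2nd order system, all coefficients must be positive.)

Coefficients: 1, 15, 1. All positive, so system is stable.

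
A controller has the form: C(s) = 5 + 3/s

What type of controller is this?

This is a Proportional-Integral (PI) controller.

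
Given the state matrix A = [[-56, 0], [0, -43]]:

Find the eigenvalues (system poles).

For diagonal matrix, eigenvalues are diagonal entries: λ₁ = -56, λ₂ = -43.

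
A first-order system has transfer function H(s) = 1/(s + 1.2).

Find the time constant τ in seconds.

For H(s) = 1/(s + 1/τ), the pole is at -1/τ = -1.2, so τ = 1/1.2 = 0.8333 s.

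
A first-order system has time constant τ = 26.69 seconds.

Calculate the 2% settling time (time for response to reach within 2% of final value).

For first-order system, 2% settling time ≈ 4τ = 4 × 26.69 = 106.76 s.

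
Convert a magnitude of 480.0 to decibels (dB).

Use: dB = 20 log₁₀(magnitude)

dB = 20 log₁₀(480.0) = 53.6 dB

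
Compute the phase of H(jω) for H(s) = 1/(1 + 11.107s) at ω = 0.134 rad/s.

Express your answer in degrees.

Phase = -arctan(ωτ) = -arctan(0.134 × 11.107) = -56.1°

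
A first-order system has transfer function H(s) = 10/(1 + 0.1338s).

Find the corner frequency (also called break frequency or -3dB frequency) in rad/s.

Corner frequency = 1/τ = 1/0.1338 = 7.474 rad/s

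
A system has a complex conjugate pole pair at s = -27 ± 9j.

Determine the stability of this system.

Real part of poles is -27 (< 0, left half-plane). Stable.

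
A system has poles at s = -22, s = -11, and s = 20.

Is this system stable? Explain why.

Pole(s) at s = 20 are not in the left half-plane. System is unstable.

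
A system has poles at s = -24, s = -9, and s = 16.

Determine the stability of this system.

Pole(s) at s = 16 are not in the left half-plane. System is unstable.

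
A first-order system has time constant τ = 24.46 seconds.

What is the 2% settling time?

For first-order system, 2% settling time ≈ 4τ = 4 × 24.46 = 97.84 s.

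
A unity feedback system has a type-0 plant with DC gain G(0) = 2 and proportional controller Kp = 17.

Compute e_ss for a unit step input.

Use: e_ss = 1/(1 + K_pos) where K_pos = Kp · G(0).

K_pos = Kp · G(0) = 17 × 2 = 34. e_ss = 1/(1 + 34) = 0.0286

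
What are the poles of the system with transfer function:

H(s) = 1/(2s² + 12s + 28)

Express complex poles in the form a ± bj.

Discriminant = 12² - 4×2×28 = 144 - 224 = -80 < 0, so the poles are a complex conjugate pair s = (-12 ± j√80)/(2×2). Real part = -12/(2×2) = -12/4 = -3; imaginary part = ±√80/(2×2) ≈ 2.2361. Poles: s = -3 ± 2.2361j.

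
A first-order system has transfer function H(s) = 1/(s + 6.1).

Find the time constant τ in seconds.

For H(s) = 1/(s + 1/τ), the pole is at -1/τ = -6.1, so τ = 1/6.1 = 0.1639 s.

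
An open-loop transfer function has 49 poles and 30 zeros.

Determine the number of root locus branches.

Root locus has n branches where n = number of poles = 49.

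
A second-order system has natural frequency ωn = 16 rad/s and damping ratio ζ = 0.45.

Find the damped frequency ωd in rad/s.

ωd = ωn√(1 - ζ²) = 16√(1 - 0.45²) = 14.29 rad/s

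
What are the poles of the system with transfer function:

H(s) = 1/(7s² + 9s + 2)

Discriminant = 9² - 4×7×2 = 81 - 56 = 25 > 0, so two distinct real poles. Using quadratic formula: s = (-9 ± √25)/(2×7) = (-9 ± √25)/14, with √25 = 5. s₁ = -4/14 ≈ -0.2857, s₂ = -14/14 = -1. Poles: s₁ = -0.2857, s₂ = -1.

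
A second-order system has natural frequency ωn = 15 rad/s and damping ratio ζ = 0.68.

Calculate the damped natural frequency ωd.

ωd = ωn√(1 - ζ²) = 15√(1 - 0.68²) = 11.0 rad/s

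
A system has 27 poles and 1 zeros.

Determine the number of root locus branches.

Root locus has n branches where n = number of poles = 27.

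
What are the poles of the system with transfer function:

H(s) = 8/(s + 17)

Pole is where denominator = 0: s + 17 = 0, so s = -17.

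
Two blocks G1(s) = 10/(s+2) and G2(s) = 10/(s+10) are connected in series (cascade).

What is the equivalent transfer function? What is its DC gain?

Series: multiply transfer functions. G_eq = 10/(s+2) × 10/(s+10) = 100/((s+2)(s+10)). DC gain = 100/(2×10) = 5.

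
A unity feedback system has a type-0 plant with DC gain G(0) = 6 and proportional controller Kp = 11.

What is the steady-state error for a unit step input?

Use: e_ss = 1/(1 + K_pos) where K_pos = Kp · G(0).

K_pos = Kp · G(0) = 11 × 6 = 66. e_ss = 1/(1 + 66) = 0.0149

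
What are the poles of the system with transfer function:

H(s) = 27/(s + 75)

Pole is where denominator = 0: s + 75 = 0, so s = -75.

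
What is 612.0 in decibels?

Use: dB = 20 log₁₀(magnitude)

dB = 20 log₁₀(612.0) = 55.7 dB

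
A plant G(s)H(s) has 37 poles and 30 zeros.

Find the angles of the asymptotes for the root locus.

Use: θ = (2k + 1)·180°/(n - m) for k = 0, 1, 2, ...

n - m = 37 - 30 = 7. Angles: θk = (2k + 1)·180°/7 = 25.71°, 77.14°, 128.57°, 180°, 231.43°, 282.86°, 334.29°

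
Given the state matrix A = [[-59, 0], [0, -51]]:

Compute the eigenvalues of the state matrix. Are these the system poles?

For diagonal matrix, eigenvalues are diagonal entries: λ₁ = -59, λ₂ = -51. Eigenvalues of A = system poles.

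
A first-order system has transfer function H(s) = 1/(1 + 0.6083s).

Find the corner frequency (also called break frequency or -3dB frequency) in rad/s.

Corner frequency = 1/τ = 1/0.6083 = 1.644 rad/s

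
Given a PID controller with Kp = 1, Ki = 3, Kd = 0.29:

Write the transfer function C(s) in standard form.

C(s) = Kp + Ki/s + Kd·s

Substituting values: C(s) = 1 + 3/s + 0.29s = (0.29s² + s + 3)/s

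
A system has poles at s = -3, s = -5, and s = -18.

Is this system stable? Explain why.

All poles are in the left half-plane. System is stable.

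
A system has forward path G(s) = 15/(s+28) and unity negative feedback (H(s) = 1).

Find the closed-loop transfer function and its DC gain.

T(s) = G/(1+GH) = [15/(s+28)] / [1 + 15/(s+28)] = 15/(s+28+15) = 15/(s+43). DC gain = 15/43 = 0.3488.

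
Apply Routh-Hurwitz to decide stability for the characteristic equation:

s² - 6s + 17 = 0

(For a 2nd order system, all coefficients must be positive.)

Coefficients: 1, -6, 17. b=-6 not positive, so system is unstable.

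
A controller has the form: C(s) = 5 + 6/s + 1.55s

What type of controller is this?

This is a Proportional-Integral-Derivative (PID) controller.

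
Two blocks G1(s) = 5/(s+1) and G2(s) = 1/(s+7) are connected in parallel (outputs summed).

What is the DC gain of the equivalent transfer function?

Parallel: G_eq = G1 + G2. DC gain = G1(0) + G2(0) = 5/1 + 1/7 = 5 + 0.1429 = 5.1429.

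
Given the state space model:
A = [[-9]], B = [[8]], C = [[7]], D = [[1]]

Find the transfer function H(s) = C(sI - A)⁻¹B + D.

(sI - A)⁻¹ = 1/(s + 9). H(s) = 7×8/(s + 9) + 1 = (s + 65)/(s + 9).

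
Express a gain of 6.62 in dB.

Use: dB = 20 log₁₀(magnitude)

dB = 20 log₁₀(6.62) = 16.4 dB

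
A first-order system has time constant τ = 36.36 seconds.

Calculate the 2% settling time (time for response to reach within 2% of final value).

For first-order system, 2% settling time ≈ 4τ = 4 × 36.36 = 145.44 s.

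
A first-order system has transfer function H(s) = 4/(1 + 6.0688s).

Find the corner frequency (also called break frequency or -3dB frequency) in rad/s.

Corner frequency = 1/τ = 1/6.0688 = 0.165 rad/s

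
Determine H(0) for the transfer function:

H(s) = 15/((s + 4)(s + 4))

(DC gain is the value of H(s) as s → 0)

DC gain = H(0) = 15/(4 × 4) = 15/16 = 0.9375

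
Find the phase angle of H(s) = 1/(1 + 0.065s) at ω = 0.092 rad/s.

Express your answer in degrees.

Phase = -arctan(ωτ) = -arctan(0.092 × 0.065) = -0.3°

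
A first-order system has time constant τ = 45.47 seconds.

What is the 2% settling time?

For first-order system, 2% settling time ≈ 4τ = 4 × 45.47 = 181.88 s.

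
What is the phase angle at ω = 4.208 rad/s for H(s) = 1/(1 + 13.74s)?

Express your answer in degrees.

Phase = -arctan(ωτ) = -arctan(4.208 × 13.74) = -89.0°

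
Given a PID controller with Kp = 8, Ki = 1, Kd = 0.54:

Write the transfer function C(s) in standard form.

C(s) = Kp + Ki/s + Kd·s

Substituting values: C(s) = 8 + 1/s + 0.54s = (0.54s² + 8s + 1)/s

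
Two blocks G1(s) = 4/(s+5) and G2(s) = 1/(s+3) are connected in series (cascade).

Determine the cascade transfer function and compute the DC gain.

Series: multiply transfer functions. G_eq = 4/(s+5) × 1/(s+3) = 4/((s+5)(s+3)). DC gain = 4/(5×3) = 0.2667.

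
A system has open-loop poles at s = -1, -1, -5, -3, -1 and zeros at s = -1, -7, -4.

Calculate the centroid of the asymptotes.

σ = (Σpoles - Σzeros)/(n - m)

σ = (Σpoles - Σzeros)/(n - m) = (-11 - (-12))/(5 - 3) = 1/2 = 0.5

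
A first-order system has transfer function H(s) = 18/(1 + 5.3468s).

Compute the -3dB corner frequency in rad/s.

Corner frequency = 1/τ = 1/5.3468 = 0.187 rad/s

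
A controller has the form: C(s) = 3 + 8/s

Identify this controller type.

This is a Proportional-Integral (PI) controller.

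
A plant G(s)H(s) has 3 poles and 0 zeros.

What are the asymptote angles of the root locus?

n - m = 3 - 0 = 3. Angles: θk = (2k + 1)·180°/3 = 60°, 180°, 300°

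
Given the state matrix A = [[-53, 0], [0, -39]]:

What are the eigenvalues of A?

For diagonal matrix, eigenvalues are diagonal entries: λ₁ = -53, λ₂ = -39.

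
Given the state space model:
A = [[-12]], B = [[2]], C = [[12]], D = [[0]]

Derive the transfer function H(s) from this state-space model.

(sI - A)⁻¹ = 1/(s + 12). H(s) = 12 × 2/(s + 12) + 0 = 24/(s + 12).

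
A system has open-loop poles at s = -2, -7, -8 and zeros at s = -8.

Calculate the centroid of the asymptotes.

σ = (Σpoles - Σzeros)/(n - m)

σ = (Σpoles - Σzeros)/(n - m) = (-17 - (-8))/(3 - 1) = -9/2 = -4.5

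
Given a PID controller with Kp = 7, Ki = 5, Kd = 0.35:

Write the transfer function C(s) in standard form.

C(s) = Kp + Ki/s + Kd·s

Substituting values: C(s) = 7 + 5/s + 0.35s = (0.35s² + 7s + 5)/s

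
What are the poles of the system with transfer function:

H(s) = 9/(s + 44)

Pole is where denominator = 0: s + 44 = 0, so s = -44.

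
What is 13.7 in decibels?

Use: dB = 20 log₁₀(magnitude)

dB = 20 log₁₀(13.7) = 22.7 dB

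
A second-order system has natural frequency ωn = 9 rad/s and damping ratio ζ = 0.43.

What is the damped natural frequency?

ωd = ωn√(1 - ζ²) = 9√(1 - 0.43²) = 8.13 rad/s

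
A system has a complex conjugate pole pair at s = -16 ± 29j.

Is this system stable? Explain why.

Real part of poles is -16 (< 0, left half-plane). Stable.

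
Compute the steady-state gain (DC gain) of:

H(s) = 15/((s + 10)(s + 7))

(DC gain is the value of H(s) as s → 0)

DC gain = H(0) = 15/(10 × 7) = 15/70 = 0.2143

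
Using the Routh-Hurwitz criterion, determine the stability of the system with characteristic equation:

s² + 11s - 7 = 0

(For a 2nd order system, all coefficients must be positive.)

Coefficients: 1, 11, -7. c=-7 not positive, so system is unstable.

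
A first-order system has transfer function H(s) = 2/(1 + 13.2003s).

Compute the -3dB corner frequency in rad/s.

Corner frequency = 1/τ = 1/13.2003 = 0.076 rad/s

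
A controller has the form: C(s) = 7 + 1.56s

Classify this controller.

This is a Proportional-Derivative (PD) controller.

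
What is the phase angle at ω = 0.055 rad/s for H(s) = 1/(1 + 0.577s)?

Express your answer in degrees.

Phase = -arctan(ωτ) = -arctan(0.055 × 0.577) = -1.8°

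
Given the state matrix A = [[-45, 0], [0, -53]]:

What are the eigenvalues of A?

For diagonal matrix, eigenvalues are diagonal entries: λ₁ = -45, λ₂ = -53.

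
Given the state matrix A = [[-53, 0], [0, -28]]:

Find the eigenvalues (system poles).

For diagonal matrix, eigenvalues are diagonal entries: λ₁ = -53, λ₂ = -28.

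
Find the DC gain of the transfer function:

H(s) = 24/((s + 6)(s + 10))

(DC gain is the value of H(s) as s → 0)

DC gain = H(0) = 24/(6 × 10) = 24/60 = 0.4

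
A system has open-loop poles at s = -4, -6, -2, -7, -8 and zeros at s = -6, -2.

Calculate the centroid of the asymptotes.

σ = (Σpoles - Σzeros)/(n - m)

σ = (Σpoles - Σzeros)/(n - m) = (-27 - (-8))/(5 - 2) = -19/3 = -6.33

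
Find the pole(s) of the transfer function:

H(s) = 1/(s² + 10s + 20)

Discriminant = 10² - 4×1×20 = 100 - 80 = 20 > 0, so two distinct real poles. Using quadratic formula: s = (-10 ± √20)/(2×1) = (-10 ± √20)/2, with √20 ≈ 4.4721. s₁ ≈ -2.7639, s₂ ≈ -7.2361. Poles: s₁ = -2.7639, s₂ = -7.2361.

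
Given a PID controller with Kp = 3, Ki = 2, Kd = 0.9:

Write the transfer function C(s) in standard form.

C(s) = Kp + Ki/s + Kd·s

Substituting values: C(s) = 3 + 2/s + 0.9s = (0.9s² + 3s + 2)/s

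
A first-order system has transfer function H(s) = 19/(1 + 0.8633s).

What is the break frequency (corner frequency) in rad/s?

Corner frequency = 1/τ = 1/0.8633 = 1.158 rad/s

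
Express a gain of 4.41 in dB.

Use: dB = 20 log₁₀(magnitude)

dB = 20 log₁₀(4.41) = 12.9 dB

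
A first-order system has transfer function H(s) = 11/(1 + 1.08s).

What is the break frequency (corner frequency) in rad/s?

Corner frequency = 1/τ = 1/1.08 = 0.926 rad/s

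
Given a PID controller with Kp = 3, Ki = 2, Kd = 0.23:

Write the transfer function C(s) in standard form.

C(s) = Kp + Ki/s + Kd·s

Substituting values: C(s) = 3 + 2/s + 0.23s = (0.23s² + 3s + 2)/s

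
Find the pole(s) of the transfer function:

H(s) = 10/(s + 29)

Pole is where denominator = 0: s + 29 = 0, so s = -29.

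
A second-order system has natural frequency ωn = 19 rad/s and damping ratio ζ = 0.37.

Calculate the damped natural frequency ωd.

ωd = ωn√(1 - ζ²) = 19√(1 - 0.37²) = 17.65 rad/s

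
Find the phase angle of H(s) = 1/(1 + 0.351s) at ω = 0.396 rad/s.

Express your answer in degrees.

Phase = -arctan(ωτ) = -arctan(0.396 × 0.351) = -7.9°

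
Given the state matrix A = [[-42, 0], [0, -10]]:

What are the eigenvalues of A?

For diagonal matrix, eigenvalues are diagonal entries: λ₁ = -42, λ₂ = -10.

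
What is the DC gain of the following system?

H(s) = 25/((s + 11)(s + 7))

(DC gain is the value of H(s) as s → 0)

DC gain = H(0) = 25/(11 × 7) = 25/77 = 0.3247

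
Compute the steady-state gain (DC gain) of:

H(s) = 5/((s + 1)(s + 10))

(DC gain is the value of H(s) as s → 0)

DC gain = H(0) = 5/(1 × 10) = 5/10 = 0.5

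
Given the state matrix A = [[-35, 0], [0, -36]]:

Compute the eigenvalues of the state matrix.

For diagonal matrix, eigenvalues are diagonal entries: λ₁ = -35, λ₂ = -36.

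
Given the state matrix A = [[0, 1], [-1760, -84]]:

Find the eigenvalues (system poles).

det(A - λI) = λ² - (-84)λ + 1760 = (λ - (-44))(λ - (-40)). Eigenvalues: -44, -40.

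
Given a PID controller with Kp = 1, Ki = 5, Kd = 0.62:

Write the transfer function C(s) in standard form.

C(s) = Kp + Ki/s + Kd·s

Substituting values: C(s) = 1 + 5/s + 0.62s = (0.62s² + s + 5)/s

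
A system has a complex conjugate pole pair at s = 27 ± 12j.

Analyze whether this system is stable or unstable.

Real part of poles is 27 (> 0, right half-plane). Unstable.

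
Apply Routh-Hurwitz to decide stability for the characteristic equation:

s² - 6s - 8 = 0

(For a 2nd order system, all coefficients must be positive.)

Coefficients: 1, -6, -8. b=-6, c=-8 not positive, so system is unstable.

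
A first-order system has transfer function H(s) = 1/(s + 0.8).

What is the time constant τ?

For H(s) = 1/(s + 1/τ), the pole is at -1/τ = -0.8, so τ = 1/0.8 = 1.25 s.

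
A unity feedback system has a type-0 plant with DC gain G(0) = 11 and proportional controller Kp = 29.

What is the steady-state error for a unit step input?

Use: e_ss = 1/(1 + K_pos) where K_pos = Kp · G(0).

K_pos = Kp · G(0) = 29 × 11 = 319. e_ss = 1/(1 + 319) = 0.003125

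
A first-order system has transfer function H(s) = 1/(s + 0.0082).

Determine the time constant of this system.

For H(s) = 1/(s + 1/τ), the pole is at -1/τ = -0.0082, so τ = 1/0.0082 = 122 s.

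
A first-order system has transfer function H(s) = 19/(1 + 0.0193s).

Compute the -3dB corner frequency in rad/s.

Corner frequency = 1/τ = 1/0.0193 = 51.813 rad/s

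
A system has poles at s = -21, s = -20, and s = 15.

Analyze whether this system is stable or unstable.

Pole(s) at s = 15 are not in the left half-plane. System is unstable.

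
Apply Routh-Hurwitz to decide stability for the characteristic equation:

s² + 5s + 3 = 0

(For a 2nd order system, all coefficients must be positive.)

Coefficients: 1, 5, 3. All positive, so system is stable.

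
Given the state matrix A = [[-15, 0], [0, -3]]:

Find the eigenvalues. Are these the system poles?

For diagonal matrix, eigenvalues are diagonal entries: λ₁ = -15, λ₂ = -3. Eigenvalues of A = system poles.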